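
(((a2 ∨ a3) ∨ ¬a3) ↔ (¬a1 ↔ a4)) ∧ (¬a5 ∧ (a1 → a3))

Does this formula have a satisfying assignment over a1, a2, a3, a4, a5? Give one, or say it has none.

a1 = True, a2 = True, a3 = True, a4 = False, a5 = False

  ((a2 ∨ a3) ∨ ¬a3) ↔ (¬a1 ↔ a4) = True
    (a2 ∨ a3) ∨ ¬a3 = True
      a2 ∨ a3 = True
      ¬a3 = False
    ¬a1 ↔ a4 = True
      ¬a1 = False
  ¬a5 ∧ (a1 → a3) = True
    ¬a5 = True
    a1 → a3 = True
Both conjuncts True, so the formula holds.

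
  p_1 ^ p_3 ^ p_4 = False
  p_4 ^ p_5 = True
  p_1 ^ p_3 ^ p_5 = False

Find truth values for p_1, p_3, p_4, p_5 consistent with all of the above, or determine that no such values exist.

Adding constraints 1, 2, 3 mod 2: every variable appears an even number of times on the left, so the left side is 0.
But the right sides sum to 1 (mod 2). 0 ≠ 1 — the system is inconsistent.

UNSATISFIABLE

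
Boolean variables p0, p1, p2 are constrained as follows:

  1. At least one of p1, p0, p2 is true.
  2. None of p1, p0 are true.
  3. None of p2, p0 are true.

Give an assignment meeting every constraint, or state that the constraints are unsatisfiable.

Case p0 = True:
  Constraint (2) is violated (p0=T) — contradiction.
Case p0 = False:
  (2) forces p1 = False.
  (1) with p1=F, p0=F forces p2 = True.
  Constraint (3) is violated (p2=T) — contradiction.
Both cases fail — unsatisfiable.

UNSATISFIABLE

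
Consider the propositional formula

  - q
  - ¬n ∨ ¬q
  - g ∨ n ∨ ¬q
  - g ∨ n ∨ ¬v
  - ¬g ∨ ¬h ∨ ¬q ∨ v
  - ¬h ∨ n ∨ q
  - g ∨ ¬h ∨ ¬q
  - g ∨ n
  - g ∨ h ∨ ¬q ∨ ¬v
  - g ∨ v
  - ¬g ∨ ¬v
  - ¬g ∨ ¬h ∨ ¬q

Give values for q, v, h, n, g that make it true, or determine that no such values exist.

q = True, v = False, h = False, n = False, g = True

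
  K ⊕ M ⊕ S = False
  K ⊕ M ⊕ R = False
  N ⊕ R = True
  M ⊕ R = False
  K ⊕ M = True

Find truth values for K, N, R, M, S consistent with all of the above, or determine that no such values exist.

K=F; N=F; R=T; M=T; S=T

K ⊕ M ⊕ S = F ⊕ T ⊕ T = False ✓
K ⊕ M ⊕ R = F ⊕ T ⊕ T = False ✓
N ⊕ R = F ⊕ T = True ✓
M ⊕ R = T ⊕ T = False ✓
K ⊕ M = F ⊕ T = True ✓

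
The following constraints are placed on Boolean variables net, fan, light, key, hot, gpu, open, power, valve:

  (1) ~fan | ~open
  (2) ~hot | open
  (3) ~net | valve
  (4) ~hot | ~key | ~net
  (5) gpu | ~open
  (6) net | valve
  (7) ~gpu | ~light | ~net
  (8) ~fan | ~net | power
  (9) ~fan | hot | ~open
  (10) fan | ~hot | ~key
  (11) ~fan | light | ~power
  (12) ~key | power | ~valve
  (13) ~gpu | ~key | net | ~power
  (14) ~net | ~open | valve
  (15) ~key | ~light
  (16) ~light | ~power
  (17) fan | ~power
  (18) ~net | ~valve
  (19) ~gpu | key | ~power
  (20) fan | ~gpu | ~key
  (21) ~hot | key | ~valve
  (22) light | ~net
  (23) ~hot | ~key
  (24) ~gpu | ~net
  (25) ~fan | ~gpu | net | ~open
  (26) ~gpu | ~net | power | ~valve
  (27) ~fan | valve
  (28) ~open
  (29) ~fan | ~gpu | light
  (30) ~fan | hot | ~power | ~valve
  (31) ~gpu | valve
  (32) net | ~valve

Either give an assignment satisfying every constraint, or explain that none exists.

Case net = True:
  (~net | valve) forces valve = True.
  Clause (~net | ~valve) is falsified — contradiction.
Case net = False:
  (net | valve) forces valve = True.
  Clause (net | ~valve) is falsified — contradiction.
Both cases fail, so the formula is unsatisfiable.

Unsatisfiable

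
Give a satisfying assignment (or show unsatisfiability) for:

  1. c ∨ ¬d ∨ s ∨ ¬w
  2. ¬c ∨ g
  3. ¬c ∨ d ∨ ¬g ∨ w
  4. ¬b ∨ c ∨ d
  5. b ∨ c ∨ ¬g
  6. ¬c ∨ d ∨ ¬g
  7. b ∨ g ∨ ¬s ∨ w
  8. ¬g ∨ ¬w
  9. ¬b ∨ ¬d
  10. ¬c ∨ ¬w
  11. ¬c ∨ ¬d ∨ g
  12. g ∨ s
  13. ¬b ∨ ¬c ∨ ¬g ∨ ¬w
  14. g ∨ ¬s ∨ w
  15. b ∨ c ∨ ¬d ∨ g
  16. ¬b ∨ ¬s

Set g = False.
  then (¬c ∨ g) forces c = False.
  then (g ∨ s) forces s = True.
  then (g ∨ ¬s ∨ w) forces w = True.
  then (¬b ∨ ¬s) forces b = False.
  then (b ∨ c ∨ ¬d ∨ g) forces d = False.
All clauses satisfied.

g=F; w=T; c=F; d=F; s=T; b=F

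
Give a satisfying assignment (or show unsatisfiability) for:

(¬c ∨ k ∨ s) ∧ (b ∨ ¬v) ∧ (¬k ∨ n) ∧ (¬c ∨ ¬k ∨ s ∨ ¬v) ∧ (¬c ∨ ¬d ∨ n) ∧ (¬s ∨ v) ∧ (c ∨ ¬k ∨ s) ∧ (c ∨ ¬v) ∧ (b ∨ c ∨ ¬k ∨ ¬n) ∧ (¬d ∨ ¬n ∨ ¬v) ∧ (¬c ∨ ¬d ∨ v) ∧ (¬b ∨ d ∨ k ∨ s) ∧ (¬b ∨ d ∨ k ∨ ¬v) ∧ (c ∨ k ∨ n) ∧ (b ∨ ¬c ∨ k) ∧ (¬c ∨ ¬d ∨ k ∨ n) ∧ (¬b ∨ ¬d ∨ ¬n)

v: False, b: False, k: False, c: False, s: False, d: False, n: True

Set v = False.
  then (¬s ∨ v) forces s = False.
Set b = False.
Set k = False.
  then (¬c ∨ k ∨ s) forces c = False.
  then (c ∨ k ∨ n) forces n = True.
Set d = False.
All clauses satisfied.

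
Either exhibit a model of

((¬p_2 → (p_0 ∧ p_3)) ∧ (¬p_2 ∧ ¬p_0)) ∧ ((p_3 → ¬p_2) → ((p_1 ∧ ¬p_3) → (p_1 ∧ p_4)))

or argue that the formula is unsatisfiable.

Unsatisfiable — no assignment works.

Case p_2 = True: the conjunct ¬p_2 is False.
Case p_2 = False: the formula simplifies to ((p_0 ∧ p_3) ∧ ¬p_0) ∧ ((p_1 ∧ ¬p_3) → (p_1 ∧ p_4)).
  p_0 = True: the conjunct ¬p_0 is False.
  p_0 = False: the conjunct p_0 is False.
Both cases fail — unsatisfiable.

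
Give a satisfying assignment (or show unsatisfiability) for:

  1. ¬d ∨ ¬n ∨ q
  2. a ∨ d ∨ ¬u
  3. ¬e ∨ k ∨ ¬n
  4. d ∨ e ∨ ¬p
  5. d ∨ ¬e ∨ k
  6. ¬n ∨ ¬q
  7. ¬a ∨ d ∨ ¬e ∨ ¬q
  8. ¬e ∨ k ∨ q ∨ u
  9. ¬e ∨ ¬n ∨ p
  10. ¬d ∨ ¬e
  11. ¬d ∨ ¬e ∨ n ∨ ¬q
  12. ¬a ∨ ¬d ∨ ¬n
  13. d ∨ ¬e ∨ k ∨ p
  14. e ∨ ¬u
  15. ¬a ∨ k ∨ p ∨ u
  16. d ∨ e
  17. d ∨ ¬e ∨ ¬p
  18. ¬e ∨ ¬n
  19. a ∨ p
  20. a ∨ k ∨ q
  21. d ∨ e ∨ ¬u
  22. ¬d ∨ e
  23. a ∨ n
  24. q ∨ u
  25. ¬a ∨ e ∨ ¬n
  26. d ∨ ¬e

No satisfying assignment exists.

Case d = True:
  (¬d ∨ ¬e) forces e = False.
  Clause (¬d ∨ e) is falsified — contradiction.
Case d = False:
  (d ∨ e) forces e = True.
  Clause (d ∨ ¬e) is falsified — contradiction.
Both cases fail, so the formula is unsatisfiable.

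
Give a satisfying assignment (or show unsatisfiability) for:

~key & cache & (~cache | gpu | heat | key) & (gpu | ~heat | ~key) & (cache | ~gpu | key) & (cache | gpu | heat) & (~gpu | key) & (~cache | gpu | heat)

Unit clause (~key) forces key = False.
Unit clause (cache) forces cache = True.
In (~gpu | key) only ~gpu is left, so gpu = False.
In (~cache | gpu | heat) only heat is left, so heat = True.
Check each clause:
  (~key): ~key holds.
  (cache): cache holds.
  (~cache | gpu | heat | key): heat holds.
  (gpu | ~heat | ~key): ~key holds.
  (cache | ~gpu | key): cache holds.
  (cache | gpu | heat): cache holds.
  (~gpu | key): ~gpu holds.
  (~cache | gpu | heat): heat holds.
All clauses satisfied.

key = False, gpu = False, heat = True, cache = True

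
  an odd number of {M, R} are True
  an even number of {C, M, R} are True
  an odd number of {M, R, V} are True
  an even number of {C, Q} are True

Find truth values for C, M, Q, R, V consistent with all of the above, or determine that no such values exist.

C = True, M = False, Q = True, R = True, V = False

{M, R}: 1 true → odd ✓
{C, M, R}: 2 true → even ✓
{M, R, V}: 1 true → odd ✓
{C, Q}: 2 true → even ✓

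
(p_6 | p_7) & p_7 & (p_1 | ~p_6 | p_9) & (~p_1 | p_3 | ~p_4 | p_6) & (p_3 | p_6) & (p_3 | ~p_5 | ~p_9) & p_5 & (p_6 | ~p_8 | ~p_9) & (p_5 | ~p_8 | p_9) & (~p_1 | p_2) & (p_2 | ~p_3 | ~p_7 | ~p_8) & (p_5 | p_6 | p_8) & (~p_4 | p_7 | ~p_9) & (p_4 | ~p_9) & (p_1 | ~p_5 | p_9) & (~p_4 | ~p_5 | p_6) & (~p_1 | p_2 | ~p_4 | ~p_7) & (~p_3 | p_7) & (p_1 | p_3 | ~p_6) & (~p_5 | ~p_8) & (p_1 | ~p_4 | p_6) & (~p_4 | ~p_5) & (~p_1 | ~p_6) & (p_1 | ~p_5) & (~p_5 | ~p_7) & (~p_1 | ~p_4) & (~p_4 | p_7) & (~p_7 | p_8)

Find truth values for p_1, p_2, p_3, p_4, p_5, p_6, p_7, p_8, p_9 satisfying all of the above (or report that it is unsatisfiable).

Unsatisfiable — no assignment works.

Case p_5 = True:
  (p_7) forces p_7 = True.
  Clause (~p_5 | ~p_7) is falsified — contradiction.
Case p_5 = False:
  Clause (p_5) is falsified — contradiction.
Both cases fail, so the formula is unsatisfiable.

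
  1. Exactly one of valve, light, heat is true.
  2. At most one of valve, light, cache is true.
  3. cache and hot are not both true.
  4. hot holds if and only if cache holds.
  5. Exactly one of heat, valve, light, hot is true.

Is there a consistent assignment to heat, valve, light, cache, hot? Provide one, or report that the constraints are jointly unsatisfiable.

heat: True; valve: False; light: False; cache: False; hot: False

  (1) {valve, light, heat}: 1 true — exactly one ✓
  (2) {valve, light, cache}: 0 true — at most one ✓
  (3) cache=F, hot=F — not both ✓
  (4) hot=F, cache=F — same ✓
  (5) {heat, valve, light, hot}: 1 true — exactly one ✓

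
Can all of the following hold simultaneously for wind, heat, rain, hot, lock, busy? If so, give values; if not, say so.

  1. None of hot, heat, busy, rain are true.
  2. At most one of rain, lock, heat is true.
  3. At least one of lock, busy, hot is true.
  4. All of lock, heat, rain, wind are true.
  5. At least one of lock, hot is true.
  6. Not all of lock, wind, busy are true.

Case heat = True:
  Constraint (1) is violated (heat=T) — contradiction.
Case heat = False:
  Constraint (4) is violated (heat=F) — contradiction.
Both cases fail — unsatisfiable.

No satisfying assignment exists.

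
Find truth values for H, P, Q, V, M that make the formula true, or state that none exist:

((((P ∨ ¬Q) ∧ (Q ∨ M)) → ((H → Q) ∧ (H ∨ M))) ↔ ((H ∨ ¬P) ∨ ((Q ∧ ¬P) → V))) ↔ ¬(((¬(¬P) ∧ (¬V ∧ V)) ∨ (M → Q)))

H = False; P = True; Q = True; V = False; M = False

  ((((P ∨ ¬Q) ∧ (Q ∨ M)) → ((H → Q) ∧ (H ∨ M))) ↔ ((H ∨ ¬P) ∨ ((Q ∧ ¬P) → V))) ↔ ¬(((¬(¬P) ∧ (¬V ∧ V)) ∨ (M → Q))) = True
    (((P ∨ ¬Q) ∧ (Q ∨ M)) → ((H → Q) ∧ (H ∨ M))) ↔ ((H ∨ ¬P) ∨ ((Q ∧ ¬P) → V)) = False
      ((P ∨ ¬Q) ∧ (Q ∨ M)) → ((H → Q) ∧ (H ∨ M)) = False
        (P ∨ ¬Q) ∧ (Q ∨ M) = True
          P ∨ ¬Q = True
            ¬Q = False
          Q ∨ M = True
        (H → Q) ∧ (H ∨ M) = False
          H → Q = True
          H ∨ M = False
      (H ∨ ¬P) ∨ ((Q ∧ ¬P) → V) = True
        H ∨ ¬P = False
          ¬P = False
        (Q ∧ ¬P) → V = True
          Q ∧ ¬P = False
            ¬P = False
    ¬(((¬(¬P) ∧ (¬V ∧ V)) ∨ (M → Q))) = False
      (¬(¬P) ∧ (¬V ∧ V)) ∨ (M → Q) = True
        ¬(¬P) ∧ (¬V ∧ V) = False
          ¬(¬P) = True
            ¬P = False
          ¬V ∧ V = False
            ¬V = True
        M → Q = True
The formula evaluates to True.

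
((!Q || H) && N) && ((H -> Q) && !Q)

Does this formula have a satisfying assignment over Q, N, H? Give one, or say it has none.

Q = False, N = True, H = False

  (!Q || H) && N = True
    !Q || H = True
      !Q = True
  (H -> Q) && !Q = True
    H -> Q = True
    !Q = True
Both conjuncts True, so the formula holds.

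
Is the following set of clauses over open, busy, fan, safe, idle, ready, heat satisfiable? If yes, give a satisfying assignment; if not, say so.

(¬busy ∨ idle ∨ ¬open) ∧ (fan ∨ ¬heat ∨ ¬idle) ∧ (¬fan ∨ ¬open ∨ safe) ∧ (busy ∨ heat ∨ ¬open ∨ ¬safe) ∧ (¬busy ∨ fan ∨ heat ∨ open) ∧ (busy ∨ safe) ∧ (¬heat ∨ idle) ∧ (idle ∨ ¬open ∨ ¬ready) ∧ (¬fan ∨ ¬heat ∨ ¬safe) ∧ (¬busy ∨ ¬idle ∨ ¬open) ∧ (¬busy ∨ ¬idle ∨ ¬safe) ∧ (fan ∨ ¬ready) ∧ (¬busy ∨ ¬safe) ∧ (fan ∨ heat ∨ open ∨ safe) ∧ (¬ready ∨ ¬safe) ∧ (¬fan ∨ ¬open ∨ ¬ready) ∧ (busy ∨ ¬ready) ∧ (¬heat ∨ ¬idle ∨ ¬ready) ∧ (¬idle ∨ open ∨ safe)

open = False; busy = True; fan = True; safe = False; idle = False; ready = False; heat = False

Set open = False.
Set busy = True.
  then (¬busy ∨ ¬safe) forces safe = False.
  then (¬idle ∨ open ∨ safe) forces idle = False.
  then (¬heat ∨ idle) forces heat = False.
  then (fan ∨ heat ∨ open ∨ safe) forces fan = True.
Set ready = False.
All clauses satisfied.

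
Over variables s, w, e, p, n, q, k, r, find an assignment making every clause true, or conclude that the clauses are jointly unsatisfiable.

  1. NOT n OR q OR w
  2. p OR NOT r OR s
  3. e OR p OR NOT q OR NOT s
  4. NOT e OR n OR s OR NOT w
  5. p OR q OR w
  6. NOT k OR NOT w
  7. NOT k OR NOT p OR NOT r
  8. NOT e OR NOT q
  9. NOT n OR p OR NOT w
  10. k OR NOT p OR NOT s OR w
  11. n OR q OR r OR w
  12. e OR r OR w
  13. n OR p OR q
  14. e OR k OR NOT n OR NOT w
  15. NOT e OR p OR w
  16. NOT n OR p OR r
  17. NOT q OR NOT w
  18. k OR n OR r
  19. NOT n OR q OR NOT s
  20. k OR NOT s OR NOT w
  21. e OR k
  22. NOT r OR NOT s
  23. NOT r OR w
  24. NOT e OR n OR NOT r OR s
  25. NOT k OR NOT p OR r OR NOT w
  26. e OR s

Set s = False.
  then (e OR s) forces e = True.
  then (NOT e OR NOT q) forces q = False.
Try w = False:
  (NOT n OR q OR w) forces n = False.
  (p OR q OR w) forces p = True.
  (n OR q OR r OR w) forces r = True.
  clause (NOT r OR w) is falsified — backtrack.
So w = True.
  then (NOT e OR n OR s OR NOT w) forces n = True.
  then (NOT k OR NOT w) forces k = False.
  then (NOT n OR p OR NOT w) forces p = True.
Set r = True.
All clauses satisfied.

s = False; w = True; e = True; p = True; n = True; q = False; k = False; r = True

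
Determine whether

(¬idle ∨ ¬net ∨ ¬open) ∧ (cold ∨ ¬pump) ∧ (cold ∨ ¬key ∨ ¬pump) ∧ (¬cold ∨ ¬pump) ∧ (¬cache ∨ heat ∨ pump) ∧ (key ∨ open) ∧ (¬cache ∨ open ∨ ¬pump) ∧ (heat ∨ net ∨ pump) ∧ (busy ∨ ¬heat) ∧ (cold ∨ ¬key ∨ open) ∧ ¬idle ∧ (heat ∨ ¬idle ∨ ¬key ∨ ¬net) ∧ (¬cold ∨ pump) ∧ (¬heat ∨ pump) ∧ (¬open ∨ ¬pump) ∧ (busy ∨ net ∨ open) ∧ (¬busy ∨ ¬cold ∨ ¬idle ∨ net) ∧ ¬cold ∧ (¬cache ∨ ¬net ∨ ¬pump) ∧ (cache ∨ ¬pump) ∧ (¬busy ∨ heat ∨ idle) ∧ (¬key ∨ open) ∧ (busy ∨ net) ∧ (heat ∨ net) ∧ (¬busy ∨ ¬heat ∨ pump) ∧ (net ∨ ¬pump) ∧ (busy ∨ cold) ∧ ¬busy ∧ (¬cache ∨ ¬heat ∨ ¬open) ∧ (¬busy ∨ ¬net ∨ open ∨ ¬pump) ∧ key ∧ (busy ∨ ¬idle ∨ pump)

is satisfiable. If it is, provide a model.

The formula is unsatisfiable.

Case busy = True:
  Clause (¬busy) is falsified — contradiction.
Case busy = False:
  (busy ∨ ¬heat) forces heat = False.
  (¬idle) forces idle = False.
  (¬cold) forces cold = False.
  Clause (busy ∨ cold) is falsified — contradiction.
Both cases fail, so the formula is unsatisfiable.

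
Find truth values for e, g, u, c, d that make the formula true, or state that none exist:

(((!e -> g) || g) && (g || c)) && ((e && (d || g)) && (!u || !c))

e=T, g=T, u=T, c=F, d=F

  ((!e -> g) || g) && (g || c) = True
    (!e -> g) || g = True
      !e -> g = True
        !e = False
    g || c = True
  (e && (d || g)) && (!u || !c) = True
    e && (d || g) = True
      d || g = True
    !u || !c = True
      !u = False
      !c = True
Both conjuncts True, so the formula holds.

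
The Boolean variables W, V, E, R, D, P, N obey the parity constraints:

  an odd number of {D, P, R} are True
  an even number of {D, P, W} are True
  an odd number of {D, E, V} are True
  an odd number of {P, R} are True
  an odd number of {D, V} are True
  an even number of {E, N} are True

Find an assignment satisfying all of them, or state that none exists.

W: False, V: True, E: False, R: True, D: False, P: False, N: False

{D, P, R}: 1 true → odd ✓
{D, P, W}: 0 true → even ✓
{D, E, V}: 1 true → odd ✓
{P, R}: 1 true → odd ✓
{D, V}: 1 true → odd ✓
{E, N}: 0 true → even ✓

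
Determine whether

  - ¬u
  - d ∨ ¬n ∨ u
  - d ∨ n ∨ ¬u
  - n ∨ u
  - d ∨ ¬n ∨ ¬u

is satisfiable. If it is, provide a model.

d: True, n: True, u: False

Unit clause (¬u) forces u = False.
In (n ∨ u) only n is left, so n = True.
In (d ∨ ¬n ∨ u) only d is left, so d = True.
Check each clause:
  (¬u): ¬u holds.
  (d ∨ ¬n ∨ u): d holds.
  (d ∨ n ∨ ¬u): d holds.
  (n ∨ u): n holds.
  (d ∨ ¬n ∨ ¬u): d holds.
All clauses satisfied.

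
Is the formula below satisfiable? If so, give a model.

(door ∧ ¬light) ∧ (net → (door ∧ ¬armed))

armed=F, net=T, door=T, light=F

  door ∧ ¬light = True
    ¬light = True
  net → (door ∧ ¬armed) = True
    door ∧ ¬armed = True
      ¬armed = True
Both conjuncts True, so the formula holds.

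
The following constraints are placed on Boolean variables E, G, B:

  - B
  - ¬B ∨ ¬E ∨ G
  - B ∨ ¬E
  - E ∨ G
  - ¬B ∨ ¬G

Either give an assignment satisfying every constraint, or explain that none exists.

No satisfying assignment exists.

Case B = True:
  (¬B ∨ ¬G) forces G = False.
  (¬B ∨ ¬E ∨ G) forces E = False.
  Clause (E ∨ G) is falsified — contradiction.
Case B = False:
  Clause (B) is falsified — contradiction.
Both cases fail, so the formula is unsatisfiable.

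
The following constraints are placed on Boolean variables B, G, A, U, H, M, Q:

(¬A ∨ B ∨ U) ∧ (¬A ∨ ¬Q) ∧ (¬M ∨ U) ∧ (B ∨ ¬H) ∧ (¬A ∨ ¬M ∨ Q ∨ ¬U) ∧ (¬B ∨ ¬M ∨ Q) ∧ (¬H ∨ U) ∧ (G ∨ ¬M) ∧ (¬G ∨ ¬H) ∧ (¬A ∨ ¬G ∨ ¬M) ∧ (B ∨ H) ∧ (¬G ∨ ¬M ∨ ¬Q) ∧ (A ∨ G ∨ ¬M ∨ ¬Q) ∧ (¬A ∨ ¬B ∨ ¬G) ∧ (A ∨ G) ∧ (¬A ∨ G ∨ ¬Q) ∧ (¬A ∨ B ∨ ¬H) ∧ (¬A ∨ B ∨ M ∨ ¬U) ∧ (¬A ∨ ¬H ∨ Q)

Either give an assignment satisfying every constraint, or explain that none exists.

B = True, G = False, A = True, U = False, H = False, M = False, Q = False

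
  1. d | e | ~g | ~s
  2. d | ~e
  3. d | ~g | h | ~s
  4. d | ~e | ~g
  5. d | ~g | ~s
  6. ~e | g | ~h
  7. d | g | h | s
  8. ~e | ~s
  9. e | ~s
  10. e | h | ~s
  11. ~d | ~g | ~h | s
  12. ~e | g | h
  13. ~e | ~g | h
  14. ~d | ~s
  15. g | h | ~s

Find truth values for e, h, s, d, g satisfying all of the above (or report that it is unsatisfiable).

e = False, h = False, s = False, d = True, g = True

Set e = False.
  then (e | ~s) forces s = False.
Set h = False.
Set d = True.
Set g = True.
All clauses satisfied.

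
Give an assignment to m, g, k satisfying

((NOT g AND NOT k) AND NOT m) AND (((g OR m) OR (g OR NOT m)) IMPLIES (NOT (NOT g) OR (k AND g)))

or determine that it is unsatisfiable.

UNSATISFIABLE

Case g = True: the conjunct NOT g is False.
Case g = False: the formula simplifies to (NOT k AND NOT m) AND NOT ((m OR NOT m)).
  m = True: the conjunct NOT m is False.
  m = False: the conjunct NOT ((m OR NOT m)) becomes NOT ((False OR True)) = False.
Both cases fail — unsatisfiable.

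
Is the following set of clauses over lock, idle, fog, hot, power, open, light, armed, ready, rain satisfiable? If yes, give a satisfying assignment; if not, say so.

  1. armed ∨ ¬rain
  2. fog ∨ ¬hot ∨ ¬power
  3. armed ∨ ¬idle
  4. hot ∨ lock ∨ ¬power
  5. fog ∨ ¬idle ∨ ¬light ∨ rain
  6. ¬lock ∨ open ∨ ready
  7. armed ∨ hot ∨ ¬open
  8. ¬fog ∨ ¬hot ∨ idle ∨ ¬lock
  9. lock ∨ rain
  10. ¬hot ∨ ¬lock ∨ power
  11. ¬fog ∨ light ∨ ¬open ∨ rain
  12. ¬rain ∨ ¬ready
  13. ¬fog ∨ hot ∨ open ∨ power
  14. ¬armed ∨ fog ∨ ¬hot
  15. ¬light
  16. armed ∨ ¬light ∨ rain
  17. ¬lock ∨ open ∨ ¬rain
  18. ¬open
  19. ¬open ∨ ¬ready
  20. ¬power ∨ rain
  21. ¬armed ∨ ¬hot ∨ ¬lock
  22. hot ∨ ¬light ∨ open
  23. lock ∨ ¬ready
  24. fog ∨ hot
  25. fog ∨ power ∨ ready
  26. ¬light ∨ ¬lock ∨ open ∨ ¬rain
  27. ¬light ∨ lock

lock: False, idle: True, fog: True, hot: True, power: False, open: False, light: False, armed: True, ready: False, rain: True

Unit clause (¬light) forces light = False.
Unit clause (¬open) forces open = False.
Set lock = False.
  then (lock ∨ rain) forces rain = True.
  then (¬rain ∨ ¬ready) forces ready = False.
  then (armed ∨ ¬rain) forces armed = True.
Set idle = True.
Try fog = False:
  (¬armed ∨ fog ∨ ¬hot) forces hot = False.
  clause (fog ∨ hot) is falsified — backtrack.
So fog = True.
Set hot = True.
Set power = False.
All clauses satisfied.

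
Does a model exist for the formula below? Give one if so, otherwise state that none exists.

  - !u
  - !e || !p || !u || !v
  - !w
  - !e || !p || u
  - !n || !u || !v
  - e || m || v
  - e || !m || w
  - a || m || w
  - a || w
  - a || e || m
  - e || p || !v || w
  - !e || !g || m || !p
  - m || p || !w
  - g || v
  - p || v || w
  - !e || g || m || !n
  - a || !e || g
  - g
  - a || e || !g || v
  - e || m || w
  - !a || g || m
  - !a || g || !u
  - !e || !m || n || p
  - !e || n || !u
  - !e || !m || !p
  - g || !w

v = True, m = False, w = False, e = True, u = False, n = True, p = False, a = True, g = True

Unit clause (!u) forces u = False.
Unit clause (!w) forces w = False.
In (a || w) only a is left, so a = True.
Unit clause (g) forces g = True.
Set v = True.
Set m = False.
  then (e || m || w) forces e = True.
  then (!e || !p || u) forces p = False.
Set n = True.
All clauses satisfied.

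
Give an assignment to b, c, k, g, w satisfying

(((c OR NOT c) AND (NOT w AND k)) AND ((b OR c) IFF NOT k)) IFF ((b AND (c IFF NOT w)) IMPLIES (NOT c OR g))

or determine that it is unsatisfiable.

b=T, c=T, k=T, g=F, w=F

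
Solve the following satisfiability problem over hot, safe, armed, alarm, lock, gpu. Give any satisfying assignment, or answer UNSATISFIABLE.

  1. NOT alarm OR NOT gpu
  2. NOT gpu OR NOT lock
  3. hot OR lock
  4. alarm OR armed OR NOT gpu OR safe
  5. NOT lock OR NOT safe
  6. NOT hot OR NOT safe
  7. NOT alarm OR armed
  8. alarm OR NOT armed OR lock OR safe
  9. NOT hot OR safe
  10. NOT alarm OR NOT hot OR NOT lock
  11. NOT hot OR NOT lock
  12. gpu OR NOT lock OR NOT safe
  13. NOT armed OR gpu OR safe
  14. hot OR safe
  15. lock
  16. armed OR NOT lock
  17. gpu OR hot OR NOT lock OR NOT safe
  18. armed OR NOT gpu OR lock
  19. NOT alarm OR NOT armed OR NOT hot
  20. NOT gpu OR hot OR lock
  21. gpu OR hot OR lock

No satisfying assignment exists.

Case safe = True:
  (NOT lock OR NOT safe) forces lock = False.
  Clause (lock) is falsified — contradiction.
Case safe = False:
  (NOT hot OR safe) forces hot = False.
  Clause (hot OR safe) is falsified — contradiction.
Both cases fail, so the formula is unsatisfiable.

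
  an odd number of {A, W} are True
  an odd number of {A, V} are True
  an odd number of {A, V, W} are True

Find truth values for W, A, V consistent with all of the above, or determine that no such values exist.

W = False, A = True, V = False

{A, W}: 1 true → odd ✓
{A, V}: 1 true → odd ✓
{A, V, W}: 1 true → odd ✓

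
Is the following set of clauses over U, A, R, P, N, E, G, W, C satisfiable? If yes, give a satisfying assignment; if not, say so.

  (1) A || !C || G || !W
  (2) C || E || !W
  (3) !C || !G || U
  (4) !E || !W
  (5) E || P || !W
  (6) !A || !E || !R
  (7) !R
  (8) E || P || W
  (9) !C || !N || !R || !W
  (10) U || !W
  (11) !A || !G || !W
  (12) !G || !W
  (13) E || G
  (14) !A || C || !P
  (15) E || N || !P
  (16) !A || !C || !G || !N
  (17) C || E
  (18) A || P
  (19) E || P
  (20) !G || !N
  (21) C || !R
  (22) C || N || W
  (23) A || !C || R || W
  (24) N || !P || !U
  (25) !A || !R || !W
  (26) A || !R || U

U: True; A: False; R: False; P: True; N: True; E: True; G: False; W: False; C: False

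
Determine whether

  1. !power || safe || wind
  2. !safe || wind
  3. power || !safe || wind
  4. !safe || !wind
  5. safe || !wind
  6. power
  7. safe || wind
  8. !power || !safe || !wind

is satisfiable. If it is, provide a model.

Unsatisfiable — no assignment works.

Case wind = True:
  (!safe || !wind) forces safe = False.
  Clause (safe || !wind) is falsified — contradiction.
Case wind = False:
  (!safe || wind) forces safe = False.
  Clause (safe || wind) is falsified — contradiction.
Both cases fail, so the formula is unsatisfiable.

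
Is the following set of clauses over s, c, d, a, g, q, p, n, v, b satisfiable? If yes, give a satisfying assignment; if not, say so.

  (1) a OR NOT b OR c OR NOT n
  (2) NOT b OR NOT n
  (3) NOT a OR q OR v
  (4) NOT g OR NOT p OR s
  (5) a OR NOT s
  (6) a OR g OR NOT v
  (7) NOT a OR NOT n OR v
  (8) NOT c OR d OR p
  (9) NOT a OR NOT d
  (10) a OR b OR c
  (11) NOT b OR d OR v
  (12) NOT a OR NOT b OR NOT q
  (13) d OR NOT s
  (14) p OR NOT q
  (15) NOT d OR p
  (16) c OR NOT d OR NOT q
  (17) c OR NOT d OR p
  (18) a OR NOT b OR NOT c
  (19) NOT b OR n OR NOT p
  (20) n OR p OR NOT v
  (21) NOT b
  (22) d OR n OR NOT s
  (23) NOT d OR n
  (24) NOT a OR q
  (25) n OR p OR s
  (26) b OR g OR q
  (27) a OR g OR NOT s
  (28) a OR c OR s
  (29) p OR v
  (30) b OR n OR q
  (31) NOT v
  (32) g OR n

s: False, c: True, d: False, a: False, g: False, q: True, p: True, n: True, v: False, b: False

Unit clause (NOT b) forces b = False.
Unit clause (NOT v) forces v = False.
In (p OR v) only p is left, so p = True.
Try s = True:
  (a OR NOT s) forces a = True.
  (NOT a OR q OR v) forces q = True.
  (NOT a OR NOT n OR v) forces n = False.
  (NOT a OR NOT d) forces d = False.
  clause (d OR NOT s) is falsified — backtrack.
So s = False.
  then (NOT g OR NOT p OR s) forces g = False.
  then (b OR g OR q) forces q = True.
  then (g OR n) forces n = True.
  then (NOT a OR NOT n OR v) forces a = False.
  then (a OR b OR c) forces c = True.
Set d = False.
All clauses satisfied.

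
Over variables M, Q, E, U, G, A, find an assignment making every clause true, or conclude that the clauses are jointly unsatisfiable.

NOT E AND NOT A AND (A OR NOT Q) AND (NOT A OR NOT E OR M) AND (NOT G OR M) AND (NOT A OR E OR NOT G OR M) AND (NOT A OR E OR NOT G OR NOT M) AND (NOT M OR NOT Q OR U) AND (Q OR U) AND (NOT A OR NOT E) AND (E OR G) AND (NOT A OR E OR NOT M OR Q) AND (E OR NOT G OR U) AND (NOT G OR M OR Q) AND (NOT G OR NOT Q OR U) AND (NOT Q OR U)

Unit clause (NOT E) forces E = False.
Unit clause (NOT A) forces A = False.
In (A OR NOT Q) only NOT Q is left, so Q = False.
In (Q OR U) only U is left, so U = True.
In (E OR G) only G is left, so G = True.
In (NOT G OR M OR Q) only M is left, so M = True.
All clauses satisfied.

M: True, Q: False, E: False, U: True, G: True, A: False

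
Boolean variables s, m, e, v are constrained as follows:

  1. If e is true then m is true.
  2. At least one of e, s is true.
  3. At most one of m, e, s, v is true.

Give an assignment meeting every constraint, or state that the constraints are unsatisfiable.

s = True, m = False, e = False, v = False

  (1) e=F ⇒ m: vacuous ✓
  (2) {e, s}: 1 true — at least one ✓
  (3) {m, e, s, v}: 1 true — at most one ✓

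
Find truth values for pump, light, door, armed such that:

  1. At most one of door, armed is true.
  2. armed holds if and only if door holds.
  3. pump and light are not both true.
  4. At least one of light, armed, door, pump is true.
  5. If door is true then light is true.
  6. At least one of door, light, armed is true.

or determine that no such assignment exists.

pump = False, light = True, door = False, armed = False

  (1) {door, armed}: 0 true — at most one ✓
  (2) armed=F, door=F — same ✓
  (3) pump=F, light=T — not both ✓
  (4) {light, armed, door, pump}: 1 true — at least one ✓
  (5) door=F ⇒ light: vacuous ✓
  (6) {door, light, armed}: 1 true — at least one ✓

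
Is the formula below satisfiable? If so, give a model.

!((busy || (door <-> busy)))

door=T; busy=F

  !((busy || (door <-> busy))) = True
    busy || (door <-> busy) = False
      door <-> busy = False
The formula evaluates to True.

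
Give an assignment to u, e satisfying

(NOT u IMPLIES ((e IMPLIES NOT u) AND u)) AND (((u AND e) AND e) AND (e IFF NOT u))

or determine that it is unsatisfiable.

UNSATISFIABLE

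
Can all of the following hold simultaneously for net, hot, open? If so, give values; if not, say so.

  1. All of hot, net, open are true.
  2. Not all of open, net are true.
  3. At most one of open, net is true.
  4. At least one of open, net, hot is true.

Unsatisfiable — no assignment works.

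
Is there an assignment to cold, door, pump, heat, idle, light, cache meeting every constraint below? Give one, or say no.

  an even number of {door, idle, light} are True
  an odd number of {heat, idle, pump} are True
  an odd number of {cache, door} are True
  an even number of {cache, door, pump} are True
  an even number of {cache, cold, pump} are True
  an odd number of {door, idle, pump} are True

cold = False; door = False; pump = True; heat = False; idle = False; light = False; cache = True

{door, idle, light}: 0 true → even ✓
{heat, idle, pump}: 1 true → odd ✓
{cache, door}: 1 true → odd ✓
{cache, door, pump}: 2 true → even ✓
{cache, cold, pump}: 2 true → even ✓
{door, idle, pump}: 1 true → odd ✓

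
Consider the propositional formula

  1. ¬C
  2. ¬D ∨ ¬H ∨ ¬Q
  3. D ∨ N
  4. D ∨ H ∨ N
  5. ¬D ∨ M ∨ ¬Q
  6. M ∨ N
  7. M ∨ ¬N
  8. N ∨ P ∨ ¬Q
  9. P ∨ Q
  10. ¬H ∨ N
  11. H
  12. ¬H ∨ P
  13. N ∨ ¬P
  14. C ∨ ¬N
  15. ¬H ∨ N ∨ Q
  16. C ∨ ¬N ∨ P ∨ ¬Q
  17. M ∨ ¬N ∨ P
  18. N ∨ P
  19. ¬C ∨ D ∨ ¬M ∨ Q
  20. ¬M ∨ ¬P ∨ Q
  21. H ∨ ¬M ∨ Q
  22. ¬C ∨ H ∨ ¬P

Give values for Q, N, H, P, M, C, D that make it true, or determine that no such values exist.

Case H = True:
  (¬C) forces C = False.
  (¬H ∨ N) forces N = True.
  Clause (C ∨ ¬N) is falsified — contradiction.
Case H = False:
  Clause (H) is falsified — contradiction.
Both cases fail, so the formula is unsatisfiable.

No satisfying assignment exists.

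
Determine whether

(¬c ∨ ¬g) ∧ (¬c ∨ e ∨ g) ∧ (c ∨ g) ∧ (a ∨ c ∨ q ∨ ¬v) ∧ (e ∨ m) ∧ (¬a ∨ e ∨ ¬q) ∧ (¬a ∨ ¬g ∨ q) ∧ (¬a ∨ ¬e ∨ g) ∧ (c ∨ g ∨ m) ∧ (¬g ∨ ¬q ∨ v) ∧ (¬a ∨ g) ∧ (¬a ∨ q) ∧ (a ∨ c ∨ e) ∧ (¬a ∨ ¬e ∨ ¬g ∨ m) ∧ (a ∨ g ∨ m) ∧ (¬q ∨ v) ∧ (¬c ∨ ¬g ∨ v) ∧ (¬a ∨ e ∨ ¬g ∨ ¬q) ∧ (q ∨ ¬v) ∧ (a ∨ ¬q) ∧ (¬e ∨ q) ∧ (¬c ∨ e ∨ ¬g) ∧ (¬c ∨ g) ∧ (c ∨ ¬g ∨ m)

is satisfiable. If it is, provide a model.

Set m = True.
Set a = True.
  then (¬a ∨ g) forces g = True.
  then (¬a ∨ q) forces q = True.
  then (¬q ∨ v) forces v = True.
  then (¬a ∨ e ∨ ¬g ∨ ¬q) forces e = True.
  then (¬c ∨ ¬g) forces c = False.
All clauses satisfied.

m: True, a: True, q: True, v: True, c: False, e: True, g: True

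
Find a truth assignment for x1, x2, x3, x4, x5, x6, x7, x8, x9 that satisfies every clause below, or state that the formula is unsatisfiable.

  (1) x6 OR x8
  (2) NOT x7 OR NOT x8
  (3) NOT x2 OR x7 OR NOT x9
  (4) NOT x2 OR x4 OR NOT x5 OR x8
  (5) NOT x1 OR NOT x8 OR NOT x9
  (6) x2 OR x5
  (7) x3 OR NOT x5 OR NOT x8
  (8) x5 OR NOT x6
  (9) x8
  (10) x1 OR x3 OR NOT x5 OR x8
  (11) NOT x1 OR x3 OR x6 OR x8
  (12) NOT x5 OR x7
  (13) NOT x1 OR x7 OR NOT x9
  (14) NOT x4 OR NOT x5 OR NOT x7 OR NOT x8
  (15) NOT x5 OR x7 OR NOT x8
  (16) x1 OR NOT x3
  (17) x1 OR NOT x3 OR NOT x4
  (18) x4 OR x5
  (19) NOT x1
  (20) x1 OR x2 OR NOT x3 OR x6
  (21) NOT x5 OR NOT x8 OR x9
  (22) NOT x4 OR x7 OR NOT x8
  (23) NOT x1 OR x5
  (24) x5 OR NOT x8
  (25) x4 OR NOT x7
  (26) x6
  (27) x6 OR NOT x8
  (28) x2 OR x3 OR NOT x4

Unsatisfiable — no assignment works.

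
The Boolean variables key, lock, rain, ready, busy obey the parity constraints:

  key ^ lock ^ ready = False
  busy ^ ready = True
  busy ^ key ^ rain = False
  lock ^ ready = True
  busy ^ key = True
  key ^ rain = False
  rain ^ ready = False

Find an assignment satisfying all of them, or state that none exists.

key = True, lock = False, rain = True, ready = True, busy = False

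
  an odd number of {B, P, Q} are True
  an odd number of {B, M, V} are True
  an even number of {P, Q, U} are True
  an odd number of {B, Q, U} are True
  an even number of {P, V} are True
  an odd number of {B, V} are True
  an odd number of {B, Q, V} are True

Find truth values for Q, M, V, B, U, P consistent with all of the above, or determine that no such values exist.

Q=F, M=F, V=F, B=T, U=F, P=F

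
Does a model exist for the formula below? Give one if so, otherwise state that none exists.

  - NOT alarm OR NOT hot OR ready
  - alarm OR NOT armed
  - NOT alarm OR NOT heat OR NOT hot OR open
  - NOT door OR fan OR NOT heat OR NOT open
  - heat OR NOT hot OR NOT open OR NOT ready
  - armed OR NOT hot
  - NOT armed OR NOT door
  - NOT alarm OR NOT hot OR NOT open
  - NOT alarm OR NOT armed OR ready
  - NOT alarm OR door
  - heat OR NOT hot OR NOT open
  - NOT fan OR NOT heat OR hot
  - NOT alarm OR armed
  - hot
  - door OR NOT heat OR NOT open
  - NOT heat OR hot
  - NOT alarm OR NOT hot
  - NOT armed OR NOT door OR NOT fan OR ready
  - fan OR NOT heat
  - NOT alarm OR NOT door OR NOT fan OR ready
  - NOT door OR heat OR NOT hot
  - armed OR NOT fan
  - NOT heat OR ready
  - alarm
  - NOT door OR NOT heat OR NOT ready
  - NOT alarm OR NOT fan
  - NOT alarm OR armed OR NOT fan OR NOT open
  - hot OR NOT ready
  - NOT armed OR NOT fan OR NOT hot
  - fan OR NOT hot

UNSATISFIABLE

Case alarm = True:
  (NOT alarm OR door) forces door = True.
  (NOT armed OR NOT door) forces armed = False.
  Clause (NOT alarm OR armed) is falsified — contradiction.
Case alarm = False:
  Clause (alarm) is falsified — contradiction.
Both cases fail, so the formula is unsatisfiable.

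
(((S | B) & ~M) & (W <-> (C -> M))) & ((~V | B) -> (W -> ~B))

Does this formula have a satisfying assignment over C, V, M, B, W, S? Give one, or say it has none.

C = True, V = False, M = False, B = True, W = False, S = False

  ((S | B) & ~M) & (W <-> (C -> M)) = True
    (S | B) & ~M = True
      S | B = True
      ~M = True
    W <-> (C -> M) = True
      C -> M = False
  (~V | B) -> (W -> ~B) = True
    ~V | B = True
      ~V = True
    W -> ~B = True
      ~B = False
Both conjuncts True, so the formula holds.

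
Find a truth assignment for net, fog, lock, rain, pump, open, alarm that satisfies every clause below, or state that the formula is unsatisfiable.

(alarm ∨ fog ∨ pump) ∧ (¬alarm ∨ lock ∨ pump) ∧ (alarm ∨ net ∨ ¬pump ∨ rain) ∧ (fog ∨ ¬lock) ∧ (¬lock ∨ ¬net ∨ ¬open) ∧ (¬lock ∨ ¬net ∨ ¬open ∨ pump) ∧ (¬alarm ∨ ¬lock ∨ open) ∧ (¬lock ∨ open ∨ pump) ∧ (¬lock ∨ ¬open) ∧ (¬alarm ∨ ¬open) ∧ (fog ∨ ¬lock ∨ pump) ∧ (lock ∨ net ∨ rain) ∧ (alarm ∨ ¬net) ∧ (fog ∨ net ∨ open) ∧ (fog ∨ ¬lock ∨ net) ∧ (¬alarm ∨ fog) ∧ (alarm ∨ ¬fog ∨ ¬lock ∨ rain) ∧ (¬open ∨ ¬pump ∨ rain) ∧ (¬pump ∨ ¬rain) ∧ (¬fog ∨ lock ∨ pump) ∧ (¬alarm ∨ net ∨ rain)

Set net = True.
  then (alarm ∨ ¬net) forces alarm = True.
  then (¬alarm ∨ fog) forces fog = True.
  then (¬alarm ∨ ¬open) forces open = False.
  then (¬alarm ∨ ¬lock ∨ open) forces lock = False.
  then (¬fog ∨ lock ∨ pump) forces pump = True.
  then (¬pump ∨ ¬rain) forces rain = False.
All clauses satisfied.

net = True; fog = True; lock = False; rain = False; pump = True; open = False; alarm = True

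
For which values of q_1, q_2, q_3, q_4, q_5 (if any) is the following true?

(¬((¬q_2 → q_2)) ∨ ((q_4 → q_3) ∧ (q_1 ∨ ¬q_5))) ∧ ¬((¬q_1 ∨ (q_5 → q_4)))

q_1: True, q_2: False, q_3: False, q_4: False, q_5: True

  ¬((¬q_2 → q_2)) ∨ ((q_4 → q_3) ∧ (q_1 ∨ ¬q_5)) = True
    ¬((¬q_2 → q_2)) = True
      ¬q_2 → q_2 = False
        ¬q_2 = True
    (q_4 → q_3) ∧ (q_1 ∨ ¬q_5) = True
      q_4 → q_3 = True
      q_1 ∨ ¬q_5 = True
        ¬q_5 = False
  ¬((¬q_1 ∨ (q_5 → q_4))) = True
    ¬q_1 ∨ (q_5 → q_4) = False
      ¬q_1 = False
      q_5 → q_4 = False
Both conjuncts True, so the formula holds.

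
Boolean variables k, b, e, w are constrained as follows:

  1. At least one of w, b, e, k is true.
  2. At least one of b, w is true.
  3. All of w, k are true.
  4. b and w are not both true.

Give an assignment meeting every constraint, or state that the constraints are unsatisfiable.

k = True, b = False, e = True, w = True

  (1) {w, b, e, k}: 3 true — at least one ✓
  (2) {b, w}: 1 true — at least one ✓
  (3) {w, k}: all 2 true ✓
  (4) b=F, w=T — not both ✓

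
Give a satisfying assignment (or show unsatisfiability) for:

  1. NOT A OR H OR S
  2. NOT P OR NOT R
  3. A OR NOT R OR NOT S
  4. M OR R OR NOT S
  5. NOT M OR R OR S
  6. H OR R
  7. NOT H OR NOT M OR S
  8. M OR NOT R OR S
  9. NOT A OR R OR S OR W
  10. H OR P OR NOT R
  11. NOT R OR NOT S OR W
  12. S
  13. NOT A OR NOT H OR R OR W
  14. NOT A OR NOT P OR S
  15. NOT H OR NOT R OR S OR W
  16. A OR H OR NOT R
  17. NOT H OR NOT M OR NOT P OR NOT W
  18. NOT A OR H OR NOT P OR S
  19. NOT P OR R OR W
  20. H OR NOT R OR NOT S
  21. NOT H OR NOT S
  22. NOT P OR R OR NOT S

Case S = True:
  (NOT H OR NOT S) forces H = False.
  (H OR R) forces R = True.
  Clause (H OR NOT R OR NOT S) is falsified — contradiction.
Case S = False:
  Clause (S) is falsified — contradiction.
Both cases fail, so the formula is unsatisfiable.

The formula is unsatisfiable.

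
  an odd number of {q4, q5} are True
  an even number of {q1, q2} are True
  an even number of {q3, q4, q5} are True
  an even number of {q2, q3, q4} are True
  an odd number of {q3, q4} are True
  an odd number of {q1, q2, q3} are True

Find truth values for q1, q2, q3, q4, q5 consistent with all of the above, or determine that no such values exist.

q1 = True, q2 = True, q3 = True, q4 = False, q5 = True

{q4, q5}: 1 true → odd ✓
{q1, q2}: 2 true → even ✓
{q3, q4, q5}: 2 true → even ✓
{q2, q3, q4}: 2 true → even ✓
{q3, q4}: 1 true → odd ✓
{q1, q2, q3}: 3 true → odd ✓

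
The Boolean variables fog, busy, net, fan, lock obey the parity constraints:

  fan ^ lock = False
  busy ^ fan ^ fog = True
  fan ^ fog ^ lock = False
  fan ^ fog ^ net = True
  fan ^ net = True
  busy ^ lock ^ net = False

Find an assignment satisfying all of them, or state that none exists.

fog=F; busy=T; net=T; fan=F; lock=F

fan ^ lock = F ^ F = False ✓
busy ^ fan ^ fog = T ^ F ^ F = True ✓
fan ^ fog ^ lock = F ^ F ^ F = False ✓
fan ^ fog ^ net = F ^ F ^ T = True ✓
fan ^ net = F ^ T = True ✓
busy ^ lock ^ net = T ^ F ^ T = False ✓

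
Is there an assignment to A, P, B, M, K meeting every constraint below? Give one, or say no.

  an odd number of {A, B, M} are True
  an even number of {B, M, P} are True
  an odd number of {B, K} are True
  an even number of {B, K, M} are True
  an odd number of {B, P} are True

A: True, P: False, B: True, M: True, K: False

{A, B, M}: 3 true → odd ✓
{B, M, P}: 2 true → even ✓
{B, K}: 1 true → odd ✓
{B, K, M}: 2 true → even ✓
{B, P}: 1 true → odd ✓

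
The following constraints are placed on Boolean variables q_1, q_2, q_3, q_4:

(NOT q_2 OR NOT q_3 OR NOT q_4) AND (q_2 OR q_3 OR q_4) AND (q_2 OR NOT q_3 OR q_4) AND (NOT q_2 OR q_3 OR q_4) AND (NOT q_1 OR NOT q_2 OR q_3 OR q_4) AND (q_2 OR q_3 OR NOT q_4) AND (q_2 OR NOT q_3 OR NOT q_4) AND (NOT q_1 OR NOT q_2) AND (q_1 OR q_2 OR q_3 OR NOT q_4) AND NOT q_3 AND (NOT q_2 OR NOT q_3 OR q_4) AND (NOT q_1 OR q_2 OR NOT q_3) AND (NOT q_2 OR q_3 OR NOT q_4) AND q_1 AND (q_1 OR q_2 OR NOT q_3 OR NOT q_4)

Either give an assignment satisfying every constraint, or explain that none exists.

Case q_1 = True:
  (NOT q_1 OR NOT q_2) forces q_2 = False.
  (NOT q_3) forces q_3 = False.
  (q_2 OR q_3 OR q_4) forces q_4 = True.
  Clause (q_2 OR q_3 OR NOT q_4) is falsified — contradiction.
Case q_1 = False:
  Clause (q_1) is falsified — contradiction.
Both cases fail, so the formula is unsatisfiable.

UNSATISFIABLE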